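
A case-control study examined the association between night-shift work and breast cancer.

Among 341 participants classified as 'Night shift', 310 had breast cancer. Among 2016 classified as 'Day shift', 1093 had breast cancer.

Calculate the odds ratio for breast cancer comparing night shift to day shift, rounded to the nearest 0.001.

8.445

From the description: a = 310, b = 31, c = 1093, d = 923.
OR = (a·d)/(b·c) = (310 × 923) / (31 × 1093) = 286130 / 33883 = 8.44465
The odds of breast cancer are about 8.44 times as high in the night shift group.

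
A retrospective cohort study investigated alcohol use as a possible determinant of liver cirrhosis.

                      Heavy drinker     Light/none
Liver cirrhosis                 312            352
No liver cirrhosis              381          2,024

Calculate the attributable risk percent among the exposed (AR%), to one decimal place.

Reading the table with exposure as columns: a = 312 (Heavy drinker, case), b = 381 (Heavy drinker, non-case), c = 352 (Light/none, case), d = 2024.
Risk in exposed = 312/693 = 0.45022; risk in unexposed = 352/2376 = 0.14815.
RR = 0.45022/0.14815 = 3.03896
AR% = (RR − 1)/RR × 100 = (3.03896 − 1)/3.03896 × 100 = 67.0940%

67.1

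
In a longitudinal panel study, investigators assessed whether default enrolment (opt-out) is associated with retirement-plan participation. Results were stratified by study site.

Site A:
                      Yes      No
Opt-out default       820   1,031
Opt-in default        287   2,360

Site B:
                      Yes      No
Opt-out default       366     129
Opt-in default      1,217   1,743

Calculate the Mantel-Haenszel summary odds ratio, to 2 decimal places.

5.53

OR_MH = Σ(aᵢdᵢ/nᵢ) / Σ(bᵢcᵢ/nᵢ), where nᵢ is the stratum total.
Stratum 1 (Site A): n = 4498; a·d/n = 820·2360/4498 = 430.2357; b·c/n = 1031·287/4498 = 65.7841
Stratum 2 (Site B): n = 3455; a·d/n = 366·1743/3455 = 184.6420; b·c/n = 129·1217/3455 = 45.4394
OR_MH = (430.2357 + 184.6420) / (65.7841 + 45.4394) = 614.8776 / 111.2235 = 5.52831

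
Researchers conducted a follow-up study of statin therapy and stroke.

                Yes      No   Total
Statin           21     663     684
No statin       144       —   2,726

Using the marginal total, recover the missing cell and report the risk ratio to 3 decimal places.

The missing cell is in the unexposed row: 2726 − 144 = 2582.
So a = 21, b = 663, c = 144, d = 2582.
RR = [a/(a+b)] / [c/(c+d)] = (21/684) / (144/2726) = 0.03070/0.05282 = 0.58120

0.581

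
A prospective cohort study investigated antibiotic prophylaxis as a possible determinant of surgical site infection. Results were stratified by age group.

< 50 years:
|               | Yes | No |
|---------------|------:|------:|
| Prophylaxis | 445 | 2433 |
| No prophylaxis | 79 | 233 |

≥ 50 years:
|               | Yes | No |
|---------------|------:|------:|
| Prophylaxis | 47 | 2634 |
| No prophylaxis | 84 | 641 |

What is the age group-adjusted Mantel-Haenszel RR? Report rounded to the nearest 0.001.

RR_MH = Σ(aᵢ·n₀ᵢ/nᵢ) / Σ(cᵢ·n₁ᵢ/nᵢ), with n₁ᵢ = aᵢ+bᵢ (exposed), n₀ᵢ = cᵢ+dᵢ (unexposed), nᵢ = n₁ᵢ+n₀ᵢ.
Stratum 1 (< 50 years): n₁ = 2878, n₀ = 312, n = 3190; a·n₀/n = 445·312/3190 = 43.5235; c·n₁/n = 79·2878/3190 = 71.2734
Stratum 2 (≥ 50 years): n₁ = 2681, n₀ = 725, n = 3406; a·n₀/n = 47·725/3406 = 10.0044; c·n₁/n = 84·2681/3406 = 66.1198
RR_MH = (43.5235 + 10.0044) / (71.2734 + 66.1198) = 53.5279 / 137.3931 = 0.38960

0.390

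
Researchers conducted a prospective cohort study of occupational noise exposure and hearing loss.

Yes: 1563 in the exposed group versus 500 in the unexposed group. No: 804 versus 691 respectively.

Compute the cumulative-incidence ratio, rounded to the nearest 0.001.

1.573

From the description: a = 1563, b = 804, c = 500, d = 691.
Risk in exposed = 1563/2367 = 0.66033; risk in unexposed = 500/1191 = 0.41982.
RR = 0.66033 / 0.41982 = 1.57290
The risk among the exposed is 1.57 times that among the unexposed.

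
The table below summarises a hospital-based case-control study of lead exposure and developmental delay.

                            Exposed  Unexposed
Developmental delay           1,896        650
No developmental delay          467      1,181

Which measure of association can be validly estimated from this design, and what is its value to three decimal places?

Reading the table with exposure as columns: a = 1896 (Exposed, case), b = 467 (Exposed, non-case), c = 650 (Unexposed, case), d = 1181.
This is a hospital-based case-control study: participants were sampled on outcome status, so risks in the source population cannot be estimated directly — relative risk is not valid here. The odds ratio is the appropriate measure.
OR = (a·d)/(b·c) = (1896 × 1181) / (467 × 650) = 2239176 / 303550 = 7.37663

7.377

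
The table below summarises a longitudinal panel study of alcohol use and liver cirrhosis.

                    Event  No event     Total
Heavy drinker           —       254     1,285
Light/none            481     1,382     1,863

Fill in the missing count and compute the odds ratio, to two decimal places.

The missing cell is in the exposed row: 1285 − 254 = 1031.
So a = 1031, b = 254, c = 481, d = 1382.
OR = (a·d)/(b·c) = (1031 × 1382) / (254 × 481) = 1424842 / 122174 = 11.66240

11.66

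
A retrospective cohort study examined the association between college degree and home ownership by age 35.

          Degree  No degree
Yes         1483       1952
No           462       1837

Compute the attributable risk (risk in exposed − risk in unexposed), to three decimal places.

Reading the table with exposure as columns: a = 1483 (Degree, case), b = 462 (Degree, non-case), c = 1952 (No degree, case), d = 1837.
Risk in exposed = 1483/1945 = 0.762468; risk in unexposed = 1952/3789 = 0.515176.
Risk difference = 0.762468 − 0.515176 = 0.247292

0.247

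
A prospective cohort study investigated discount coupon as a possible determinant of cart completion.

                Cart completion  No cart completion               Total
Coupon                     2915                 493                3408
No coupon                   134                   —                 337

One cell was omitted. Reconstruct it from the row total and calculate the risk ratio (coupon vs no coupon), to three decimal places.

2.151

The missing cell is in the unexposed row: 337 − 134 = 203.
So a = 2915, b = 493, c = 134, d = 203.
RR = [a/(a+b)] / [c/(c+d)] = (2915/3408) / (134/337) = 0.85534/0.39763 = 2.15112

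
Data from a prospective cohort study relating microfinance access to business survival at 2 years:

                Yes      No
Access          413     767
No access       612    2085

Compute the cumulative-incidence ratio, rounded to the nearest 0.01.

Cells: a = 413, b = 767, c = 612, d = 2085.
Risk in exposed = 413/1180 = 0.35000; risk in unexposed = 612/2697 = 0.22692.
RR = 0.35000 / 0.22692 = 1.54240
The risk among the exposed is 1.54 times that among the unexposed.

1.54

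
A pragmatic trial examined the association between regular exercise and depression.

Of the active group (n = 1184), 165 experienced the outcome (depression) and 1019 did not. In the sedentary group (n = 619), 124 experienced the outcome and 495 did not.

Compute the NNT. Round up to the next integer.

Risk in treated group = 165/1184 = 0.13936; risk in control = 124/619 = 0.20032.
Absolute risk reduction = 0.20032 − 0.13936 = 0.06096
NNT = 1 / ARR = 1 / 0.06096 = 16.403 → round up → 17

17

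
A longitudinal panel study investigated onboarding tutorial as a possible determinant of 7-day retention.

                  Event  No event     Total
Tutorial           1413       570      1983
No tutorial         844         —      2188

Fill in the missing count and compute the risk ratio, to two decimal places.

1.85

The missing cell is in the unexposed row: 2188 − 844 = 1344.
So a = 1413, b = 570, c = 844, d = 1344.
RR = [a/(a+b)] / [c/(c+d)] = (1413/1983) / (844/2188) = 0.71256/0.38574 = 1.84724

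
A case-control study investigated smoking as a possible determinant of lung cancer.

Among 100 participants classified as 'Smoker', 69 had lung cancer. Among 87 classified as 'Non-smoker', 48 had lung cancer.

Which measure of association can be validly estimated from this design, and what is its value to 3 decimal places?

From the description: a = 69, b = 31, c = 48, d = 39.
This is a case-control study: participants were sampled on outcome status, so risks in the source population cannot be estimated directly — relative risk is not valid here. The odds ratio is the appropriate measure.
OR = (a·d)/(b·c) = (69 × 39) / (31 × 48) = 2691 / 1488 = 1.80847

1.808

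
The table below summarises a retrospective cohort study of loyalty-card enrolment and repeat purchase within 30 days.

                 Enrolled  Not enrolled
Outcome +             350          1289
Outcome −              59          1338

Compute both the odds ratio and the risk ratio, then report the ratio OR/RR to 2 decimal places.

3.53

Reading the table with exposure as columns: a = 350 (Enrolled, case), b = 59 (Enrolled, non-case), c = 1289 (Not enrolled, case), d = 1338.
OR = (350·1338)/(59·1289) = 468300/76051 = 6.15771
Risk in exposed = 350/409 = 0.85575; risk in unexposed = 1289/2627 = 0.49067; RR = 1.74402
OR/RR = 6.15771 / 1.74402 = 3.53075
The outcome is not rare, so the OR lies further from 1 than the RR.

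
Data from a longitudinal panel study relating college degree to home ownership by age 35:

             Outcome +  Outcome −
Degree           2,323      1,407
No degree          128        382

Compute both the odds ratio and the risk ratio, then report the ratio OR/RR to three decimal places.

1.986

Cells: a = 2323, b = 1407, c = 128, d = 382.
OR = (2323·382)/(1407·128) = 887386/180096 = 4.92729
Risk in exposed = 2323/3730 = 0.62279; risk in unexposed = 128/510 = 0.25098; RR = 2.48142
OR/RR = 4.92729 / 2.48142 = 1.98567
The outcome is not rare, so the OR lies further from 1 than the RR.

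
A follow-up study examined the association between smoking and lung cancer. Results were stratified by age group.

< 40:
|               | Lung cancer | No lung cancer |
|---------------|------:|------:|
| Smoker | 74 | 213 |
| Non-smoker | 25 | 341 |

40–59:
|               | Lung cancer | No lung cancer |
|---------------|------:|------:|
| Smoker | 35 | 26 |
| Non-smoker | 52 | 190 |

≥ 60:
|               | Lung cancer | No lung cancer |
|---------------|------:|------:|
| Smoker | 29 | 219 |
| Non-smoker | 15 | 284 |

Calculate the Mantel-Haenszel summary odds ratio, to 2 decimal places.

4.06

OR_MH = Σ(aᵢdᵢ/nᵢ) / Σ(bᵢcᵢ/nᵢ), where nᵢ is the stratum total.
Stratum 1 (< 40): n = 653; a·d/n = 74·341/653 = 38.6432; b·c/n = 213·25/653 = 8.1547
Stratum 2 (40–59): n = 303; a·d/n = 35·190/303 = 21.9472; b·c/n = 26·52/303 = 4.4620
Stratum 3 (≥ 60): n = 547; a·d/n = 29·284/547 = 15.0567; b·c/n = 219·15/547 = 6.0055
OR_MH = (38.6432 + 21.9472 + 15.0567) / (8.1547 + 4.4620 + 6.0055) = 75.6471 / 18.6222 = 4.06220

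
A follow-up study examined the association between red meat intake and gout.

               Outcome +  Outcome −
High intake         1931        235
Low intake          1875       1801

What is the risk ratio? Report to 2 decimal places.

1.75

Cells: a = 1931, b = 235, c = 1875, d = 1801.
Risk in exposed = 1931/2166 = 0.89151; risk in unexposed = 1875/3676 = 0.51007.
RR = 0.89151 / 0.51007 = 1.74783
The risk among the exposed is 1.75 times that among the unexposed.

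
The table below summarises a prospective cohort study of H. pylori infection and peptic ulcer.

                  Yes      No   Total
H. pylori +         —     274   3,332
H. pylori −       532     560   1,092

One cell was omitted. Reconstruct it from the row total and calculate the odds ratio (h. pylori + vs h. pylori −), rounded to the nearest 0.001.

11.748

The missing cell is in the exposed row: 3332 − 274 = 3058.
So a = 3058, b = 274, c = 532, d = 560.
OR = (a·d)/(b·c) = (3058 × 560) / (274 × 532) = 1712480 / 145768 = 11.74798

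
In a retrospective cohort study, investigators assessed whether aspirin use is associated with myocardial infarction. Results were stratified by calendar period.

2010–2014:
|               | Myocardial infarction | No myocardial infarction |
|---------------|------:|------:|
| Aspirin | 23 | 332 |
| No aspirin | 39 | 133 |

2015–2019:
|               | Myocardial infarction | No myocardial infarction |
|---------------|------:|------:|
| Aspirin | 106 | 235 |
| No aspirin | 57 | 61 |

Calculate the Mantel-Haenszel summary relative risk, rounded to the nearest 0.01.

0.51

RR_MH = Σ(aᵢ·n₀ᵢ/nᵢ) / Σ(cᵢ·n₁ᵢ/nᵢ), with n₁ᵢ = aᵢ+bᵢ (exposed), n₀ᵢ = cᵢ+dᵢ (unexposed), nᵢ = n₁ᵢ+n₀ᵢ.
Stratum 1 (2010–2014): n₁ = 355, n₀ = 172, n = 527; a·n₀/n = 23·172/527 = 7.5066; c·n₁/n = 39·355/527 = 26.2713
Stratum 2 (2015–2019): n₁ = 341, n₀ = 118, n = 459; a·n₀/n = 106·118/459 = 27.2505; c·n₁/n = 57·341/459 = 42.3464
RR_MH = (7.5066 + 27.2505) / (26.2713 + 42.3464) = 34.7572 / 68.6178 = 0.50653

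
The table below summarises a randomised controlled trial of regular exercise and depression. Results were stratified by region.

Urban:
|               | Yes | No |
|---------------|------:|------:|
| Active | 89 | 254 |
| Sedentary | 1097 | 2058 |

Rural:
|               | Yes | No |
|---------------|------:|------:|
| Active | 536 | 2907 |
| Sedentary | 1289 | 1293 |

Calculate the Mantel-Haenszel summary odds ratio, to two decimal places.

0.24

OR_MH = Σ(aᵢdᵢ/nᵢ) / Σ(bᵢcᵢ/nᵢ), where nᵢ is the stratum total.
Stratum 1 (Urban): n = 3498; a·d/n = 89·2058/3498 = 52.3619; b·c/n = 254·1097/3498 = 79.6564
Stratum 2 (Rural): n = 6025; a·d/n = 536·1293/6025 = 115.0287; b·c/n = 2907·1289/6025 = 621.9291
OR_MH = (52.3619 + 115.0287) / (79.6564 + 621.9291) = 167.3906 / 701.5855 = 0.23859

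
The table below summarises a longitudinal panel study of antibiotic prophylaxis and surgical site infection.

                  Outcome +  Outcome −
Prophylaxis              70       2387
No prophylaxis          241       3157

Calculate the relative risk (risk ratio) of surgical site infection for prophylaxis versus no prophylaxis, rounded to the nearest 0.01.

0.40

Cells: a = 70, b = 2387, c = 241, d = 3157.
Risk in exposed = 70/2457 = 0.02849; risk in unexposed = 241/3398 = 0.07092.
RR = 0.02849 / 0.07092 = 0.40170
The risk is 60% lower among the exposed than among the unexposed.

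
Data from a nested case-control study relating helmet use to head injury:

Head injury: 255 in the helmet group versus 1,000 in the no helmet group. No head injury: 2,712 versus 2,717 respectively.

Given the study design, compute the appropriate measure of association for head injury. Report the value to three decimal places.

0.255

From the description: a = 255, b = 2712, c = 1000, d = 2717.
This is a nested case-control study: participants were sampled on outcome status, so risks in the source population cannot be estimated directly — relative risk is not valid here. The odds ratio is the appropriate measure.
OR = (a·d)/(b·c) = (255 × 2717) / (2712 × 1000) = 692835 / 2712000 = 0.25547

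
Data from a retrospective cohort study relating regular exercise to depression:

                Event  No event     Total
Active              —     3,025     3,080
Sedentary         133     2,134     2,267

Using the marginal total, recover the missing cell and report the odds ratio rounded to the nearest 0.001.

0.292

The missing cell is in the exposed row: 3080 − 3025 = 55.
So a = 55, b = 3025, c = 133, d = 2134.
OR = (a·d)/(b·c) = (55 × 2134) / (3025 × 133) = 117370 / 402325 = 0.29173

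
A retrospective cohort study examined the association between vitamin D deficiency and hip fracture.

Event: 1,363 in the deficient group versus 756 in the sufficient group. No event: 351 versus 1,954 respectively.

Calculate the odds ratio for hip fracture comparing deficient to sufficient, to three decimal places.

From the description: a = 1363, b = 351, c = 756, d = 1954.
OR = (a·d)/(b·c) = (1363 × 1954) / (351 × 756) = 2663302 / 265356 = 10.03671
The odds of hip fracture are about 10.04 times as high in the deficient group.

10.037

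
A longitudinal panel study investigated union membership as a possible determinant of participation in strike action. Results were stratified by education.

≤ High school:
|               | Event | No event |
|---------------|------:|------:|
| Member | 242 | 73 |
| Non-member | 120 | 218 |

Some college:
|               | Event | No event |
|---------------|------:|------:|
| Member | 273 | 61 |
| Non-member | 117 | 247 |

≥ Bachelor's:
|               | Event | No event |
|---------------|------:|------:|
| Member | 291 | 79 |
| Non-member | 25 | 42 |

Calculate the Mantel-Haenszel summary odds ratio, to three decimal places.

7.293

OR_MH = Σ(aᵢdᵢ/nᵢ) / Σ(bᵢcᵢ/nᵢ), where nᵢ is the stratum total.
Stratum 1 (≤ High school): n = 653; a·d/n = 242·218/653 = 80.7902; b·c/n = 73·120/653 = 13.4150
Stratum 2 (Some college): n = 698; a·d/n = 273·247/698 = 96.6060; b·c/n = 61·117/698 = 10.2249
Stratum 3 (≥ Bachelor's): n = 437; a·d/n = 291·42/437 = 27.9680; b·c/n = 79·25/437 = 4.5195
OR_MH = (80.7902 + 96.6060 + 27.9680) / (13.4150 + 10.2249 + 4.5195) = 205.3642 / 28.1594 = 7.29292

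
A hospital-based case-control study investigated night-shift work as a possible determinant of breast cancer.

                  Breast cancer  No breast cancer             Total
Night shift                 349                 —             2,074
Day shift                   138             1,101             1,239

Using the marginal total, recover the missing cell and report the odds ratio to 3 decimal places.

The missing cell is in the exposed row: 2074 − 349 = 1725.
So a = 349, b = 1725, c = 138, d = 1101.
OR = (a·d)/(b·c) = (349 × 1101) / (1725 × 138) = 384249 / 238050 = 1.61415

1.614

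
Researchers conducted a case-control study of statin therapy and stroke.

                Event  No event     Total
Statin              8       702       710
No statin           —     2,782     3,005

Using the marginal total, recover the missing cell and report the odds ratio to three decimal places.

0.142

The missing cell is in the unexposed row: 3005 − 2782 = 223.
So a = 8, b = 702, c = 223, d = 2782.
OR = (a·d)/(b·c) = (8 × 2782) / (702 × 223) = 22256 / 156546 = 0.14217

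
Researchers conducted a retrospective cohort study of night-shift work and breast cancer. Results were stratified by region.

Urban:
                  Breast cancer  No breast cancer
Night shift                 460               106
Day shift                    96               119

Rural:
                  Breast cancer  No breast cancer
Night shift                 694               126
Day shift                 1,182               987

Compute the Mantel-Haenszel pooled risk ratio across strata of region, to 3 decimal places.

1.600

RR_MH = Σ(aᵢ·n₀ᵢ/nᵢ) / Σ(cᵢ·n₁ᵢ/nᵢ), with n₁ᵢ = aᵢ+bᵢ (exposed), n₀ᵢ = cᵢ+dᵢ (unexposed), nᵢ = n₁ᵢ+n₀ᵢ.
Stratum 1 (Urban): n₁ = 566, n₀ = 215, n = 781; a·n₀/n = 460·215/781 = 126.6325; c·n₁/n = 96·566/781 = 69.5723
Stratum 2 (Rural): n₁ = 820, n₀ = 2169, n = 2989; a·n₀/n = 694·2169/2989 = 503.6086; c·n₁/n = 1182·820/2989 = 324.2690
RR_MH = (126.6325 + 503.6086) / (69.5723 + 324.2690) = 630.2411 / 393.8413 = 1.60024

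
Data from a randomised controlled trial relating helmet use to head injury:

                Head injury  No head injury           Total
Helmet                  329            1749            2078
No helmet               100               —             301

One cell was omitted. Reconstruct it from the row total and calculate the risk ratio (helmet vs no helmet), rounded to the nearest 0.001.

0.477

The missing cell is in the unexposed row: 301 − 100 = 201.
So a = 329, b = 1749, c = 100, d = 201.
RR = [a/(a+b)] / [c/(c+d)] = (329/2078) / (100/301) = 0.15833/0.33223 = 0.47656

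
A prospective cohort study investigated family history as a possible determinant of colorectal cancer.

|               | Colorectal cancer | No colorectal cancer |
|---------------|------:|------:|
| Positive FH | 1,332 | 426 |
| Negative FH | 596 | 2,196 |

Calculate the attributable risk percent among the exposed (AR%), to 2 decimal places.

71.83

Cells: a = 1332, b = 426, c = 596, d = 2196.
Risk in exposed = 1332/1758 = 0.75768; risk in unexposed = 596/2792 = 0.21347.
RR = 0.75768/0.21347 = 3.54940
AR% = (RR − 1)/RR × 100 = (3.54940 − 1)/3.54940 × 100 = 71.8262%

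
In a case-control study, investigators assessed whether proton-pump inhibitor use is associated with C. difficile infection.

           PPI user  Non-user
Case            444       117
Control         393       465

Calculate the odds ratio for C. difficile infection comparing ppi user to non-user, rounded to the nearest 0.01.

Reading the table with exposure as columns: a = 444 (PPI user, case), b = 393 (PPI user, non-case), c = 117 (Non-user, case), d = 465.
OR = (a·d)/(b·c) = (444 × 465) / (393 × 117) = 206460 / 45981 = 4.49012
The odds of C. difficile infection are about 4.49 times as high in the ppi user group.

4.49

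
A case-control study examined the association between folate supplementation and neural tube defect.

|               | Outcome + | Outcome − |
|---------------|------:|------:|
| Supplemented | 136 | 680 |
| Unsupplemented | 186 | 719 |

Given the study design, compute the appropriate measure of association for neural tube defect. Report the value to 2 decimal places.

Cells: a = 136, b = 680, c = 186, d = 719.
This is a case-control study: participants were sampled on outcome status, so risks in the source population cannot be estimated directly — relative risk is not valid here. The odds ratio is the appropriate measure.
OR = (a·d)/(b·c) = (136 × 719) / (680 × 186) = 97784 / 126480 = 0.77312

0.77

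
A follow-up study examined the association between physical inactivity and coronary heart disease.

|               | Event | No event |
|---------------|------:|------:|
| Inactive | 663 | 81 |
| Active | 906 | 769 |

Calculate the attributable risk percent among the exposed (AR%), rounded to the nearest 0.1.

Cells: a = 663, b = 81, c = 906, d = 769.
Risk in exposed = 663/744 = 0.89113; risk in unexposed = 906/1675 = 0.54090.
RR = 0.89113/0.54090 = 1.64751
AR% = (RR − 1)/RR × 100 = (1.64751 − 1)/1.64751 × 100 = 39.3022%

39.3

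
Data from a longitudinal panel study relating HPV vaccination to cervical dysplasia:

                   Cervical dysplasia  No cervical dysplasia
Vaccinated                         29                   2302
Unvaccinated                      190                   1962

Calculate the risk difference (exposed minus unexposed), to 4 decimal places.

Cells: a = 29, b = 2302, c = 190, d = 1962.
Risk in exposed = 29/2331 = 0.012441; risk in unexposed = 190/2152 = 0.088290.
Risk difference = 0.012441 − 0.088290 = -0.075849

-0.0758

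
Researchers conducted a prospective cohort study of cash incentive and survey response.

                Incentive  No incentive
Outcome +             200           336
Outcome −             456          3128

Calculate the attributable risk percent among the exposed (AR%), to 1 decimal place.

68.2

Reading the table with exposure as columns: a = 200 (Incentive, case), b = 456 (Incentive, non-case), c = 336 (No incentive, case), d = 3128.
Risk in exposed = 200/656 = 0.30488; risk in unexposed = 336/3464 = 0.09700.
RR = 0.30488/0.09700 = 3.14315
AR% = (RR − 1)/RR × 100 = (3.14315 − 1)/3.14315 × 100 = 68.1848%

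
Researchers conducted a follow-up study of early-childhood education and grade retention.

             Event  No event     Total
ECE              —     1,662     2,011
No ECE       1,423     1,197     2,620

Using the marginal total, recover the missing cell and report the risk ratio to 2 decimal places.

The missing cell is in the exposed row: 2011 − 1662 = 349.
So a = 349, b = 1662, c = 1423, d = 1197.
RR = [a/(a+b)] / [c/(c+d)] = (349/2011) / (1423/2620) = 0.17355/0.54313 = 0.31953

0.32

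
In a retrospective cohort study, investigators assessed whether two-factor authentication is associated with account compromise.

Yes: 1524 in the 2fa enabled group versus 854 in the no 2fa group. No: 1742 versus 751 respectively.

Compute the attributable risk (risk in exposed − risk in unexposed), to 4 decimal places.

-0.0655

From the description: a = 1524, b = 1742, c = 854, d = 751.
Risk in exposed = 1524/3266 = 0.466626; risk in unexposed = 854/1605 = 0.532087.
Risk difference = 0.466626 − 0.532087 = -0.065461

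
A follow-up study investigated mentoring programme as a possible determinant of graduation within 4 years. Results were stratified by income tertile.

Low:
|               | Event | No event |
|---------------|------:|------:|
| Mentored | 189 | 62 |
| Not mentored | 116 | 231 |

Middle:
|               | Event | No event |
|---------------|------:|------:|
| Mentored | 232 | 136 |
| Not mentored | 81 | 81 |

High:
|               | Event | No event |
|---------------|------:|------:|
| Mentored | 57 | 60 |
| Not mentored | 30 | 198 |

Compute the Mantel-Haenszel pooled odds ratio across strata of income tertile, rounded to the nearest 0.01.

3.71

OR_MH = Σ(aᵢdᵢ/nᵢ) / Σ(bᵢcᵢ/nᵢ), where nᵢ is the stratum total.
Stratum 1 (Low): n = 598; a·d/n = 189·231/598 = 73.0084; b·c/n = 62·116/598 = 12.0268
Stratum 2 (Middle): n = 530; a·d/n = 232·81/530 = 35.4566; b·c/n = 136·81/530 = 20.7849
Stratum 3 (High): n = 345; a·d/n = 57·198/345 = 32.7130; b·c/n = 60·30/345 = 5.2174
OR_MH = (73.0084 + 35.4566 + 32.7130) / (12.0268 + 20.7849 + 5.2174) = 141.1780 / 38.0291 = 3.71237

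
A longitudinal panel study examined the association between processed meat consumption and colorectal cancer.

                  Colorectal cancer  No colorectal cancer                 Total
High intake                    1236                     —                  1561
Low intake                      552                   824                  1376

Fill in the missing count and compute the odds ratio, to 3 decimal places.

5.677

The missing cell is in the exposed row: 1561 − 1236 = 325.
So a = 1236, b = 325, c = 552, d = 824.
OR = (a·d)/(b·c) = (1236 × 824) / (325 × 552) = 1018464 / 179400 = 5.67706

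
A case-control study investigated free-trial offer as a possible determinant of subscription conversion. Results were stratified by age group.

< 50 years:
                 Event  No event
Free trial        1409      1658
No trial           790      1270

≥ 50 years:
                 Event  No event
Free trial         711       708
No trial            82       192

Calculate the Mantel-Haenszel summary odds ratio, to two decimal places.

1.48

OR_MH = Σ(aᵢdᵢ/nᵢ) / Σ(bᵢcᵢ/nᵢ), where nᵢ is the stratum total.
Stratum 1 (< 50 years): n = 5127; a·d/n = 1409·1270/5127 = 349.0209; b·c/n = 1658·790/5127 = 255.4749
Stratum 2 (≥ 50 years): n = 1693; a·d/n = 711·192/1693 = 80.6332; b·c/n = 708·82/1693 = 34.2918
OR_MH = (349.0209 + 80.6332) / (255.4749 + 34.2918) = 429.6541 / 289.7667 = 1.48276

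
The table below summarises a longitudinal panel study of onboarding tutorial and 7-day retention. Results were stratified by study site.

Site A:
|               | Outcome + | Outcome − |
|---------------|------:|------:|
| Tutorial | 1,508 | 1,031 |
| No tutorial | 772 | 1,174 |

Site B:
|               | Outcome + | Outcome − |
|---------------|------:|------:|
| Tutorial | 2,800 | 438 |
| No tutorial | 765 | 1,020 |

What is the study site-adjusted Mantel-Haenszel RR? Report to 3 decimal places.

RR_MH = Σ(aᵢ·n₀ᵢ/nᵢ) / Σ(cᵢ·n₁ᵢ/nᵢ), with n₁ᵢ = aᵢ+bᵢ (exposed), n₀ᵢ = cᵢ+dᵢ (unexposed), nᵢ = n₁ᵢ+n₀ᵢ.
Stratum 1 (Site A): n₁ = 2539, n₀ = 1946, n = 4485; a·n₀/n = 1508·1946/4485 = 654.3072; c·n₁/n = 772·2539/4485 = 437.0363
Stratum 2 (Site B): n₁ = 3238, n₀ = 1785, n = 5023; a·n₀/n = 2800·1785/5023 = 995.0229; c·n₁/n = 765·3238/5023 = 493.1455
RR_MH = (654.3072 + 995.0229) / (437.0363 + 493.1455) = 1649.3301 / 930.1819 = 1.77313

1.773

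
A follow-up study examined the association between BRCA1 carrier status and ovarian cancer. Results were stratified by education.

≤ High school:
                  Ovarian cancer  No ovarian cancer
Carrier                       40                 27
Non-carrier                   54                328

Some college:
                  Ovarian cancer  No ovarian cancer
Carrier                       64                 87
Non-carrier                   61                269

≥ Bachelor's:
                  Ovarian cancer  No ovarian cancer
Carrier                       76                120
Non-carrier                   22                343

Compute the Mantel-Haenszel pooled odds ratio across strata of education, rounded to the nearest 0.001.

5.872

OR_MH = Σ(aᵢdᵢ/nᵢ) / Σ(bᵢcᵢ/nᵢ), where nᵢ is the stratum total.
Stratum 1 (≤ High school): n = 449; a·d/n = 40·328/449 = 29.2205; b·c/n = 27·54/449 = 3.2472
Stratum 2 (Some college): n = 481; a·d/n = 64·269/481 = 35.7921; b·c/n = 87·61/481 = 11.0333
Stratum 3 (≥ Bachelor's): n = 561; a·d/n = 76·343/561 = 46.4670; b·c/n = 120·22/561 = 4.7059
OR_MH = (29.2205 + 35.7921 + 46.4670) / (3.2472 + 11.0333 + 4.7059) = 111.4796 / 18.9864 = 5.87156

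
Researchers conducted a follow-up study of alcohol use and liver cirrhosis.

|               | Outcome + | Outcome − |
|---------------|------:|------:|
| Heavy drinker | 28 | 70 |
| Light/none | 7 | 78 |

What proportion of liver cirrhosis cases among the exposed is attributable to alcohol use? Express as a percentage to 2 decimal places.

Cells: a = 28, b = 70, c = 7, d = 78.
Risk in exposed = 28/98 = 0.28571; risk in unexposed = 7/85 = 0.08235.
RR = 0.28571/0.08235 = 3.46939
AR% = (RR − 1)/RR × 100 = (3.46939 − 1)/3.46939 × 100 = 71.1765%

71.18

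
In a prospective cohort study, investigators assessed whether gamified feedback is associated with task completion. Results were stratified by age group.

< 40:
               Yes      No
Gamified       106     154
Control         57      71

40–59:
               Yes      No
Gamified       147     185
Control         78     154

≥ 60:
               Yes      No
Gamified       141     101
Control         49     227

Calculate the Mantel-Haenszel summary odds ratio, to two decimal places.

OR_MH = Σ(aᵢdᵢ/nᵢ) / Σ(bᵢcᵢ/nᵢ), where nᵢ is the stratum total.
Stratum 1 (< 40): n = 388; a·d/n = 106·71/388 = 19.3969; b·c/n = 154·57/388 = 22.6237
Stratum 2 (40–59): n = 564; a·d/n = 147·154/564 = 40.1383; b·c/n = 185·78/564 = 25.5851
Stratum 3 (≥ 60): n = 518; a·d/n = 141·227/518 = 61.7896; b·c/n = 101·49/518 = 9.5541
OR_MH = (19.3969 + 40.1383 + 61.7896) / (22.6237 + 25.5851 + 9.5541) = 121.3248 / 57.7629 = 2.10039

2.10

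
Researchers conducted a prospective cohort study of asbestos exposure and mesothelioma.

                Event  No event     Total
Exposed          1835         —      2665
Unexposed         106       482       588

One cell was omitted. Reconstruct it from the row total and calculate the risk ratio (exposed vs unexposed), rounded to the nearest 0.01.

3.82

The missing cell is in the exposed row: 2665 − 1835 = 830.
So a = 1835, b = 830, c = 106, d = 482.
RR = [a/(a+b)] / [c/(c+d)] = (1835/2665) / (106/588) = 0.68856/0.18027 = 3.81953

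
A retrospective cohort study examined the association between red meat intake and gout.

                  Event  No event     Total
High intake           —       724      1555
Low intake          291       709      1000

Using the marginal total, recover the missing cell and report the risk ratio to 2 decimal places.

The missing cell is in the exposed row: 1555 − 724 = 831.
So a = 831, b = 724, c = 291, d = 709.
RR = [a/(a+b)] / [c/(c+d)] = (831/1555) / (291/1000) = 0.53441/0.29100 = 1.83644

1.84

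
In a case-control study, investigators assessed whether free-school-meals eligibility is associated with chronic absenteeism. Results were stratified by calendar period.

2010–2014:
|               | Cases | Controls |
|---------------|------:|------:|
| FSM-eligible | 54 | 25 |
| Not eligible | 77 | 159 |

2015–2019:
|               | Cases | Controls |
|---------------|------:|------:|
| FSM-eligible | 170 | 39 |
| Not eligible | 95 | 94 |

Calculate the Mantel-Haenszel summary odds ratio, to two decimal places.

OR_MH = Σ(aᵢdᵢ/nᵢ) / Σ(bᵢcᵢ/nᵢ), where nᵢ is the stratum total.
Stratum 1 (2010–2014): n = 315; a·d/n = 54·159/315 = 27.2571; b·c/n = 25·77/315 = 6.1111
Stratum 2 (2015–2019): n = 398; a·d/n = 170·94/398 = 40.1508; b·c/n = 39·95/398 = 9.3090
OR_MH = (27.2571 + 40.1508) / (6.1111 + 9.3090) = 67.4079 / 15.4202 = 4.37141

4.37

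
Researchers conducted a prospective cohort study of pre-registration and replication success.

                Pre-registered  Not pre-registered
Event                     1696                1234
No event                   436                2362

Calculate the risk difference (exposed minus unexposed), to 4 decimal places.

0.4523

Reading the table with exposure as columns: a = 1696 (Pre-registered, case), b = 436 (Pre-registered, non-case), c = 1234 (Not pre-registered, case), d = 2362.
Risk in exposed = 1696/2132 = 0.795497; risk in unexposed = 1234/3596 = 0.343159.
Risk difference = 0.795497 − 0.343159 = 0.452338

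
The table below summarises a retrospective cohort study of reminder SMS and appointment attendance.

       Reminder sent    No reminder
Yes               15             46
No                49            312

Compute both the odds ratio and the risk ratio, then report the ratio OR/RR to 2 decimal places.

Reading the table with exposure as columns: a = 15 (Reminder sent, case), b = 49 (Reminder sent, non-case), c = 46 (No reminder, case), d = 312.
OR = (15·312)/(49·46) = 4680/2254 = 2.07631
Risk in exposed = 15/64 = 0.23438; risk in unexposed = 46/358 = 0.12849; RR = 1.82405
OR/RR = 2.07631 / 1.82405 = 1.13830
The outcome is not rare, so the OR lies further from 1 than the RR.

1.14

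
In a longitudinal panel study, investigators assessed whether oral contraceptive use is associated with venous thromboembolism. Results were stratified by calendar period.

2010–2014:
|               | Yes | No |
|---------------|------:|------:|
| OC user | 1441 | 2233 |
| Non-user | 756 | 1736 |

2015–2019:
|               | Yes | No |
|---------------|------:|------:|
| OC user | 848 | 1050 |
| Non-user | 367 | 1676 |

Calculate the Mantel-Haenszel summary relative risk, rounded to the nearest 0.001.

1.629

RR_MH = Σ(aᵢ·n₀ᵢ/nᵢ) / Σ(cᵢ·n₁ᵢ/nᵢ), with n₁ᵢ = aᵢ+bᵢ (exposed), n₀ᵢ = cᵢ+dᵢ (unexposed), nᵢ = n₁ᵢ+n₀ᵢ.
Stratum 1 (2010–2014): n₁ = 3674, n₀ = 2492, n = 6166; a·n₀/n = 1441·2492/6166 = 582.3827; c·n₁/n = 756·3674/6166 = 450.4612
Stratum 2 (2015–2019): n₁ = 1898, n₀ = 2043, n = 3941; a·n₀/n = 848·2043/3941 = 439.6001; c·n₁/n = 367·1898/3941 = 176.7485
RR_MH = (582.3827 + 439.6001) / (450.4612 + 176.7485) = 1021.9828 / 627.2098 = 1.62941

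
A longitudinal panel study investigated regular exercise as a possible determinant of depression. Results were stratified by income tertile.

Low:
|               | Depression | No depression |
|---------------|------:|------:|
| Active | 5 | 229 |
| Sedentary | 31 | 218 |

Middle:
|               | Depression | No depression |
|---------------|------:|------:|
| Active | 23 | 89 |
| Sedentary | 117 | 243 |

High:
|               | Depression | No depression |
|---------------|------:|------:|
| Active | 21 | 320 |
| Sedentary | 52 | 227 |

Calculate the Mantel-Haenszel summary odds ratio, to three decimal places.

0.343

OR_MH = Σ(aᵢdᵢ/nᵢ) / Σ(bᵢcᵢ/nᵢ), where nᵢ is the stratum total.
Stratum 1 (Low): n = 483; a·d/n = 5·218/483 = 2.2567; b·c/n = 229·31/483 = 14.6977
Stratum 2 (Middle): n = 472; a·d/n = 23·243/472 = 11.8411; b·c/n = 89·117/472 = 22.0614
Stratum 3 (High): n = 620; a·d/n = 21·227/620 = 7.6887; b·c/n = 320·52/620 = 26.8387
OR_MH = (2.2567 + 11.8411 + 7.6887) / (14.6977 + 22.0614 + 26.8387) = 21.7865 / 63.5979 = 0.34257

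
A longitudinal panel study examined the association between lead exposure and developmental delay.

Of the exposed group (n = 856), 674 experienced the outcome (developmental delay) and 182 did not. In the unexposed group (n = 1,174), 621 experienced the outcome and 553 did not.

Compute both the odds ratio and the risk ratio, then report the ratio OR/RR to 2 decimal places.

2.22

From the description: a = 674, b = 182, c = 621, d = 553.
OR = (674·553)/(182·621) = 372722/113022 = 3.29778
Risk in exposed = 674/856 = 0.78738; risk in unexposed = 621/1174 = 0.52896; RR = 1.48855
OR/RR = 3.29778 / 1.48855 = 2.21544
The outcome is not rare, so the OR lies further from 1 than the RR.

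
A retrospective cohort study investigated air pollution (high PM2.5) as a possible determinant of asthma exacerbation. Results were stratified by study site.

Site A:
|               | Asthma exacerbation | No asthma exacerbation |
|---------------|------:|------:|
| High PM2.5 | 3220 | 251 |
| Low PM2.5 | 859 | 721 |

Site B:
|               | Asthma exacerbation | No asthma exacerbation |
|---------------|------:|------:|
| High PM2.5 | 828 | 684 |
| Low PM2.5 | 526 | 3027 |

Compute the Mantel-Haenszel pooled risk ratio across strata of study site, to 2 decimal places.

2.13

RR_MH = Σ(aᵢ·n₀ᵢ/nᵢ) / Σ(cᵢ·n₁ᵢ/nᵢ), with n₁ᵢ = aᵢ+bᵢ (exposed), n₀ᵢ = cᵢ+dᵢ (unexposed), nᵢ = n₁ᵢ+n₀ᵢ.
Stratum 1 (Site A): n₁ = 3471, n₀ = 1580, n = 5051; a·n₀/n = 3220·1580/5051 = 1007.2461; c·n₁/n = 859·3471/5051 = 590.2968
Stratum 2 (Site B): n₁ = 1512, n₀ = 3553, n = 5065; a·n₀/n = 828·3553/5065 = 580.8261; c·n₁/n = 526·1512/5065 = 157.0211
RR_MH = (1007.2461 + 580.8261) / (590.2968 + 157.0211) = 1588.0722 / 747.3179 = 2.12503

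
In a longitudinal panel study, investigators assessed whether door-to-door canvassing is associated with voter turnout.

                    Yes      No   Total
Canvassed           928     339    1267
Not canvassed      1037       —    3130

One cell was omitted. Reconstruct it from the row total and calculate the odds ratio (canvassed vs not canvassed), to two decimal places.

5.53

The missing cell is in the unexposed row: 3130 − 1037 = 2093.
So a = 928, b = 339, c = 1037, d = 2093.
OR = (a·d)/(b·c) = (928 × 2093) / (339 × 1037) = 1942304 / 351543 = 5.52508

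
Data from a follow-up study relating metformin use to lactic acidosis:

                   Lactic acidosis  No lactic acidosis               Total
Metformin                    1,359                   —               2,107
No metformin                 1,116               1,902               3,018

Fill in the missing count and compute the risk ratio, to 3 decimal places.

The missing cell is in the exposed row: 2107 − 1359 = 748.
So a = 1359, b = 748, c = 1116, d = 1902.
RR = [a/(a+b)] / [c/(c+d)] = (1359/2107) / (1116/3018) = 0.64499/0.36978 = 1.74425

1.744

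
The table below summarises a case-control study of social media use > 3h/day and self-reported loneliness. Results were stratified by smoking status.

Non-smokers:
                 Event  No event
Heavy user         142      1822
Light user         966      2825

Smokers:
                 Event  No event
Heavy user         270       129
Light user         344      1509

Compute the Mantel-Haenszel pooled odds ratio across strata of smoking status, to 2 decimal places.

0.77

OR_MH = Σ(aᵢdᵢ/nᵢ) / Σ(bᵢcᵢ/nᵢ), where nᵢ is the stratum total.
Stratum 1 (Non-smokers): n = 5755; a·d/n = 142·2825/5755 = 69.7046; b·c/n = 1822·966/5755 = 305.8301
Stratum 2 (Smokers): n = 2252; a·d/n = 270·1509/2252 = 180.9192; b·c/n = 129·344/2252 = 19.7052
OR_MH = (69.7046 + 180.9192) / (305.8301 + 19.7052) = 250.6238 / 325.5352 = 0.76988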